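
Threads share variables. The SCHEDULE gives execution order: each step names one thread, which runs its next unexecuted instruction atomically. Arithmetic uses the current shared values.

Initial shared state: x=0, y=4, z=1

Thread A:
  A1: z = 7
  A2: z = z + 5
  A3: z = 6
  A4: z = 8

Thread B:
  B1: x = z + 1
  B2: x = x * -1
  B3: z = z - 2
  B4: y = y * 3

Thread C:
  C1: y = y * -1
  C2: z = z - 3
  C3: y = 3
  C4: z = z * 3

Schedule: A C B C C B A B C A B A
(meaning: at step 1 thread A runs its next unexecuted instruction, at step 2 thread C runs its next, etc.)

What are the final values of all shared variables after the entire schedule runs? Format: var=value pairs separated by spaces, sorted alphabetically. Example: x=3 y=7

Step 1: thread A executes A1 (z = 7). Shared: x=0 y=4 z=7. PCs: A@1 B@0 C@0
Step 2: thread C executes C1 (y = y * -1). Shared: x=0 y=-4 z=7. PCs: A@1 B@0 C@1
Step 3: thread B executes B1 (x = z + 1). Shared: x=8 y=-4 z=7. PCs: A@1 B@1 C@1
Step 4: thread C executes C2 (z = z - 3). Shared: x=8 y=-4 z=4. PCs: A@1 B@1 C@2
Step 5: thread C executes C3 (y = 3). Shared: x=8 y=3 z=4. PCs: A@1 B@1 C@3
Step 6: thread B executes B2 (x = x * -1). Shared: x=-8 y=3 z=4. PCs: A@1 B@2 C@3
Step 7: thread A executes A2 (z = z + 5). Shared: x=-8 y=3 z=9. PCs: A@2 B@2 C@3
Step 8: thread B executes B3 (z = z - 2). Shared: x=-8 y=3 z=7. PCs: A@2 B@3 C@3
Step 9: thread C executes C4 (z = z * 3). Shared: x=-8 y=3 z=21. PCs: A@2 B@3 C@4
Step 10: thread A executes A3 (z = 6). Shared: x=-8 y=3 z=6. PCs: A@3 B@3 C@4
Step 11: thread B executes B4 (y = y * 3). Shared: x=-8 y=9 z=6. PCs: A@3 B@4 C@4
Step 12: thread A executes A4 (z = 8). Shared: x=-8 y=9 z=8. PCs: A@4 B@4 C@4

Answer: x=-8 y=9 z=8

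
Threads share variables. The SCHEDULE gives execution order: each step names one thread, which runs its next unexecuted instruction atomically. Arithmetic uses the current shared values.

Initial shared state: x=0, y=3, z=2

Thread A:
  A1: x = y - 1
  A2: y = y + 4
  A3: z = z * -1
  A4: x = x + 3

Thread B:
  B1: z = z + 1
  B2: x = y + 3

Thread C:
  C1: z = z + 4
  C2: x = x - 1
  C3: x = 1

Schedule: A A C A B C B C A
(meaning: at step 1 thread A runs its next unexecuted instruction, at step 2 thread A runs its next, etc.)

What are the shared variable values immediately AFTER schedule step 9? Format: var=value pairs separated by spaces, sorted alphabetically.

Answer: x=4 y=7 z=-5

Derivation:
Step 1: thread A executes A1 (x = y - 1). Shared: x=2 y=3 z=2. PCs: A@1 B@0 C@0
Step 2: thread A executes A2 (y = y + 4). Shared: x=2 y=7 z=2. PCs: A@2 B@0 C@0
Step 3: thread C executes C1 (z = z + 4). Shared: x=2 y=7 z=6. PCs: A@2 B@0 C@1
Step 4: thread A executes A3 (z = z * -1). Shared: x=2 y=7 z=-6. PCs: A@3 B@0 C@1
Step 5: thread B executes B1 (z = z + 1). Shared: x=2 y=7 z=-5. PCs: A@3 B@1 C@1
Step 6: thread C executes C2 (x = x - 1). Shared: x=1 y=7 z=-5. PCs: A@3 B@1 C@2
Step 7: thread B executes B2 (x = y + 3). Shared: x=10 y=7 z=-5. PCs: A@3 B@2 C@2
Step 8: thread C executes C3 (x = 1). Shared: x=1 y=7 z=-5. PCs: A@3 B@2 C@3
Step 9: thread A executes A4 (x = x + 3). Shared: x=4 y=7 z=-5. PCs: A@4 B@2 C@3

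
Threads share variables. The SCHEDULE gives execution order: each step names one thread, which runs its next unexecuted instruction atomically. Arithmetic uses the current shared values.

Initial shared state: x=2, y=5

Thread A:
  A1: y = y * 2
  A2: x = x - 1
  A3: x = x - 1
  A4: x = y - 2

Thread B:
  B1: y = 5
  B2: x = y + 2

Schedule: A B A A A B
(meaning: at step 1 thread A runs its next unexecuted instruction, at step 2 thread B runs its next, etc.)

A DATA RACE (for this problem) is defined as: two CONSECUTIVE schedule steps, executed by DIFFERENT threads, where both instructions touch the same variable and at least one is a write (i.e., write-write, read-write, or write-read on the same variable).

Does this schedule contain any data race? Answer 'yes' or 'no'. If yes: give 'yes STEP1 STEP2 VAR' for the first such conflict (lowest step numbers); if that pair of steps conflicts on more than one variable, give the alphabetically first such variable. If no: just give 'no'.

Steps 1,2: A(y = y * 2) vs B(y = 5). RACE on y (W-W).
Steps 2,3: B(r=-,w=y) vs A(r=x,w=x). No conflict.
Steps 3,4: same thread (A). No race.
Steps 4,5: same thread (A). No race.
Steps 5,6: A(x = y - 2) vs B(x = y + 2). RACE on x (W-W).
First conflict at steps 1,2.

Answer: yes 1 2 y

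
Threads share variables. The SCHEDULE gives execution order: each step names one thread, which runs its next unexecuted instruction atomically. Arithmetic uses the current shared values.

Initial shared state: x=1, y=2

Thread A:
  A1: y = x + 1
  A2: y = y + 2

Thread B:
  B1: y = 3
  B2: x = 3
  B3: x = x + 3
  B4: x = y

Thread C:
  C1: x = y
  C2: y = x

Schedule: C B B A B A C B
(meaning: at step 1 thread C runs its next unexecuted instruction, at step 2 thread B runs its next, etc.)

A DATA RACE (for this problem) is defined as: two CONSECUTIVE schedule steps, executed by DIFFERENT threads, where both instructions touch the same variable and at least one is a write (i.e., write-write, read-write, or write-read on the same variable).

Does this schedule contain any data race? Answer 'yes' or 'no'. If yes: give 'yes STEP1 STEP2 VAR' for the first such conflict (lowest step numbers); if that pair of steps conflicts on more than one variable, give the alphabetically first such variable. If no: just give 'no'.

Answer: yes 1 2 y

Derivation:
Steps 1,2: C(x = y) vs B(y = 3). RACE on y (R-W).
Steps 2,3: same thread (B). No race.
Steps 3,4: B(x = 3) vs A(y = x + 1). RACE on x (W-R).
Steps 4,5: A(y = x + 1) vs B(x = x + 3). RACE on x (R-W).
Steps 5,6: B(r=x,w=x) vs A(r=y,w=y). No conflict.
Steps 6,7: A(y = y + 2) vs C(y = x). RACE on y (W-W).
Steps 7,8: C(y = x) vs B(x = y). RACE on x (R-W), y (W-R). Multiple vars; alphabetically first is x.
First conflict at steps 1,2.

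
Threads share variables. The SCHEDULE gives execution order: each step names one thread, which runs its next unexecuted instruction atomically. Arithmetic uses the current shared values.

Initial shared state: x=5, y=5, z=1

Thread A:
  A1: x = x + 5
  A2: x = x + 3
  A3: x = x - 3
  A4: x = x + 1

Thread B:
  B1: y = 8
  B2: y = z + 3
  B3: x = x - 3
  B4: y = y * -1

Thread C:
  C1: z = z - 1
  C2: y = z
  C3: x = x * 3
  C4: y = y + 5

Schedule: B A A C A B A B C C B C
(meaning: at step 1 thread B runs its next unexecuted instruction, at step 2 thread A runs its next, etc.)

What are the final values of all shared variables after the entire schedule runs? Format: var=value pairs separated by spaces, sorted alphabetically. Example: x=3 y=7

Answer: x=24 y=5 z=0

Derivation:
Step 1: thread B executes B1 (y = 8). Shared: x=5 y=8 z=1. PCs: A@0 B@1 C@0
Step 2: thread A executes A1 (x = x + 5). Shared: x=10 y=8 z=1. PCs: A@1 B@1 C@0
Step 3: thread A executes A2 (x = x + 3). Shared: x=13 y=8 z=1. PCs: A@2 B@1 C@0
Step 4: thread C executes C1 (z = z - 1). Shared: x=13 y=8 z=0. PCs: A@2 B@1 C@1
Step 5: thread A executes A3 (x = x - 3). Shared: x=10 y=8 z=0. PCs: A@3 B@1 C@1
Step 6: thread B executes B2 (y = z + 3). Shared: x=10 y=3 z=0. PCs: A@3 B@2 C@1
Step 7: thread A executes A4 (x = x + 1). Shared: x=11 y=3 z=0. PCs: A@4 B@2 C@1
Step 8: thread B executes B3 (x = x - 3). Shared: x=8 y=3 z=0. PCs: A@4 B@3 C@1
Step 9: thread C executes C2 (y = z). Shared: x=8 y=0 z=0. PCs: A@4 B@3 C@2
Step 10: thread C executes C3 (x = x * 3). Shared: x=24 y=0 z=0. PCs: A@4 B@3 C@3
Step 11: thread B executes B4 (y = y * -1). Shared: x=24 y=0 z=0. PCs: A@4 B@4 C@3
Step 12: thread C executes C4 (y = y + 5). Shared: x=24 y=5 z=0. PCs: A@4 B@4 C@4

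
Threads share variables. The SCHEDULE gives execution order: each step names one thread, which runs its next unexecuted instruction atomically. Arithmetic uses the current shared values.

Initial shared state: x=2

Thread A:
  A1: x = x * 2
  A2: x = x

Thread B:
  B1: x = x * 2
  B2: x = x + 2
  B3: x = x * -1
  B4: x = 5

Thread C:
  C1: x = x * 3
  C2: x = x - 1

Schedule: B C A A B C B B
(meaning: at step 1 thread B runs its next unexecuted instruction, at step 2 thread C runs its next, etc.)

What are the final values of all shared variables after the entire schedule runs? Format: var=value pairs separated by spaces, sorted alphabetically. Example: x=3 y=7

Answer: x=5

Derivation:
Step 1: thread B executes B1 (x = x * 2). Shared: x=4. PCs: A@0 B@1 C@0
Step 2: thread C executes C1 (x = x * 3). Shared: x=12. PCs: A@0 B@1 C@1
Step 3: thread A executes A1 (x = x * 2). Shared: x=24. PCs: A@1 B@1 C@1
Step 4: thread A executes A2 (x = x). Shared: x=24. PCs: A@2 B@1 C@1
Step 5: thread B executes B2 (x = x + 2). Shared: x=26. PCs: A@2 B@2 C@1
Step 6: thread C executes C2 (x = x - 1). Shared: x=25. PCs: A@2 B@2 C@2
Step 7: thread B executes B3 (x = x * -1). Shared: x=-25. PCs: A@2 B@3 C@2
Step 8: thread B executes B4 (x = 5). Shared: x=5. PCs: A@2 B@4 C@2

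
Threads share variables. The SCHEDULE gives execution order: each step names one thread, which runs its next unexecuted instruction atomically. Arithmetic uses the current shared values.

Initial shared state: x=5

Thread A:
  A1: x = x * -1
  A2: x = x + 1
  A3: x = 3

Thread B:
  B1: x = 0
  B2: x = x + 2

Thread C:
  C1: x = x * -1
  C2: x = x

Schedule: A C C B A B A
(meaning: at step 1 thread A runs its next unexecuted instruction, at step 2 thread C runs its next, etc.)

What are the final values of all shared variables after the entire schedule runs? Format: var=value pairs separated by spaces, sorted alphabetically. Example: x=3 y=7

Answer: x=3

Derivation:
Step 1: thread A executes A1 (x = x * -1). Shared: x=-5. PCs: A@1 B@0 C@0
Step 2: thread C executes C1 (x = x * -1). Shared: x=5. PCs: A@1 B@0 C@1
Step 3: thread C executes C2 (x = x). Shared: x=5. PCs: A@1 B@0 C@2
Step 4: thread B executes B1 (x = 0). Shared: x=0. PCs: A@1 B@1 C@2
Step 5: thread A executes A2 (x = x + 1). Shared: x=1. PCs: A@2 B@1 C@2
Step 6: thread B executes B2 (x = x + 2). Shared: x=3. PCs: A@2 B@2 C@2
Step 7: thread A executes A3 (x = 3). Shared: x=3. PCs: A@3 B@2 C@2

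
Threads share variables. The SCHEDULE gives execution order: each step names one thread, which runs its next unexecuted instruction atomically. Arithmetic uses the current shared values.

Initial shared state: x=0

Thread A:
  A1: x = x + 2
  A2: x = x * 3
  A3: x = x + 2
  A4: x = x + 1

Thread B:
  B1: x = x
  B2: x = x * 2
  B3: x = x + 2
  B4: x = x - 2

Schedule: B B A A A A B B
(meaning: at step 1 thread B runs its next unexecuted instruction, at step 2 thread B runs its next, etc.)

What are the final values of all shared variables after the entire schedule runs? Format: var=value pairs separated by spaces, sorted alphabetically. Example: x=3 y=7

Answer: x=9

Derivation:
Step 1: thread B executes B1 (x = x). Shared: x=0. PCs: A@0 B@1
Step 2: thread B executes B2 (x = x * 2). Shared: x=0. PCs: A@0 B@2
Step 3: thread A executes A1 (x = x + 2). Shared: x=2. PCs: A@1 B@2
Step 4: thread A executes A2 (x = x * 3). Shared: x=6. PCs: A@2 B@2
Step 5: thread A executes A3 (x = x + 2). Shared: x=8. PCs: A@3 B@2
Step 6: thread A executes A4 (x = x + 1). Shared: x=9. PCs: A@4 B@2
Step 7: thread B executes B3 (x = x + 2). Shared: x=11. PCs: A@4 B@3
Step 8: thread B executes B4 (x = x - 2). Shared: x=9. PCs: A@4 B@4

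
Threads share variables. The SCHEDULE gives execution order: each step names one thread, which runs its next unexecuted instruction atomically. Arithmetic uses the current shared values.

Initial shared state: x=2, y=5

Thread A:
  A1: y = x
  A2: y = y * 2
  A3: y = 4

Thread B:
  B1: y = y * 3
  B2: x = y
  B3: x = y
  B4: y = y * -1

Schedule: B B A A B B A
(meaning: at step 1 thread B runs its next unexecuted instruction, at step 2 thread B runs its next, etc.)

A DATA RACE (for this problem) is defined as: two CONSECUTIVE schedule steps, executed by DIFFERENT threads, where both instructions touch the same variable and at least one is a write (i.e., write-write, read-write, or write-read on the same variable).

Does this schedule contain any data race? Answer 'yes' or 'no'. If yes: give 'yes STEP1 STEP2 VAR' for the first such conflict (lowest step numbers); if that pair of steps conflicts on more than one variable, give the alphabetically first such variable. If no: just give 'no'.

Answer: yes 2 3 x

Derivation:
Steps 1,2: same thread (B). No race.
Steps 2,3: B(x = y) vs A(y = x). RACE on x (W-R), y (R-W). Multiple vars; alphabetically first is x.
Steps 3,4: same thread (A). No race.
Steps 4,5: A(y = y * 2) vs B(x = y). RACE on y (W-R).
Steps 5,6: same thread (B). No race.
Steps 6,7: B(y = y * -1) vs A(y = 4). RACE on y (W-W).
First conflict at steps 2,3.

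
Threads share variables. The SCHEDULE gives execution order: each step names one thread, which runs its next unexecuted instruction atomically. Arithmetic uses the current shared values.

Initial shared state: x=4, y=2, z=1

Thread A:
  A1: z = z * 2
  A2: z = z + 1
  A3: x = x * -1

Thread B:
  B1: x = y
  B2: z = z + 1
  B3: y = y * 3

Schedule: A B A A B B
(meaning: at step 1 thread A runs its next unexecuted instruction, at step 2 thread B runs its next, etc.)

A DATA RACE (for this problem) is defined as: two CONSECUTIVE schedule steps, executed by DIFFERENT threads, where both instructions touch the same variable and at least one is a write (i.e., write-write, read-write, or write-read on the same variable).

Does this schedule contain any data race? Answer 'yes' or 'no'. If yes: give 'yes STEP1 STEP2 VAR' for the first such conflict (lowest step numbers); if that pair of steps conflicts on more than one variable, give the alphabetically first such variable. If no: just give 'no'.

Steps 1,2: A(r=z,w=z) vs B(r=y,w=x). No conflict.
Steps 2,3: B(r=y,w=x) vs A(r=z,w=z). No conflict.
Steps 3,4: same thread (A). No race.
Steps 4,5: A(r=x,w=x) vs B(r=z,w=z). No conflict.
Steps 5,6: same thread (B). No race.

Answer: no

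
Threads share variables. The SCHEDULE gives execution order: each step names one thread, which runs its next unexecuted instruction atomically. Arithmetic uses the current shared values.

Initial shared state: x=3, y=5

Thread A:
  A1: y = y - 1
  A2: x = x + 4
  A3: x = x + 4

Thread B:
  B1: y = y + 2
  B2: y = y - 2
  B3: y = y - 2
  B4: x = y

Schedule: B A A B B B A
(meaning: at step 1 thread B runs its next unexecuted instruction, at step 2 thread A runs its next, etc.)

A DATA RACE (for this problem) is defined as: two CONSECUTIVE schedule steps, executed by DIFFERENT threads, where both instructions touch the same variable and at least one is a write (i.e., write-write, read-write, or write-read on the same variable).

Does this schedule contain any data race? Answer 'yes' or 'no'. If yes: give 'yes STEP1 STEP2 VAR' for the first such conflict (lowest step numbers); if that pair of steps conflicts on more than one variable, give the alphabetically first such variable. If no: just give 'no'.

Answer: yes 1 2 y

Derivation:
Steps 1,2: B(y = y + 2) vs A(y = y - 1). RACE on y (W-W).
Steps 2,3: same thread (A). No race.
Steps 3,4: A(r=x,w=x) vs B(r=y,w=y). No conflict.
Steps 4,5: same thread (B). No race.
Steps 5,6: same thread (B). No race.
Steps 6,7: B(x = y) vs A(x = x + 4). RACE on x (W-W).
First conflict at steps 1,2.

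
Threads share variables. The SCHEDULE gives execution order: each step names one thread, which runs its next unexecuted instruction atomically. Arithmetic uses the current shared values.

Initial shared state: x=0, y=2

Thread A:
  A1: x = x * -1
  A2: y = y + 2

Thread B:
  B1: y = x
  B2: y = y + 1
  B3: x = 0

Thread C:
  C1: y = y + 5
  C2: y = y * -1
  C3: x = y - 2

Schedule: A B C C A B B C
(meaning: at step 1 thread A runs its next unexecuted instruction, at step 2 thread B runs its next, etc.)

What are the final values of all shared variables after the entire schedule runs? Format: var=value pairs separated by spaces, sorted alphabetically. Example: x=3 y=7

Answer: x=-4 y=-2

Derivation:
Step 1: thread A executes A1 (x = x * -1). Shared: x=0 y=2. PCs: A@1 B@0 C@0
Step 2: thread B executes B1 (y = x). Shared: x=0 y=0. PCs: A@1 B@1 C@0
Step 3: thread C executes C1 (y = y + 5). Shared: x=0 y=5. PCs: A@1 B@1 C@1
Step 4: thread C executes C2 (y = y * -1). Shared: x=0 y=-5. PCs: A@1 B@1 C@2
Step 5: thread A executes A2 (y = y + 2). Shared: x=0 y=-3. PCs: A@2 B@1 C@2
Step 6: thread B executes B2 (y = y + 1). Shared: x=0 y=-2. PCs: A@2 B@2 C@2
Step 7: thread B executes B3 (x = 0). Shared: x=0 y=-2. PCs: A@2 B@3 C@2
Step 8: thread C executes C3 (x = y - 2). Shared: x=-4 y=-2. PCs: A@2 B@3 C@3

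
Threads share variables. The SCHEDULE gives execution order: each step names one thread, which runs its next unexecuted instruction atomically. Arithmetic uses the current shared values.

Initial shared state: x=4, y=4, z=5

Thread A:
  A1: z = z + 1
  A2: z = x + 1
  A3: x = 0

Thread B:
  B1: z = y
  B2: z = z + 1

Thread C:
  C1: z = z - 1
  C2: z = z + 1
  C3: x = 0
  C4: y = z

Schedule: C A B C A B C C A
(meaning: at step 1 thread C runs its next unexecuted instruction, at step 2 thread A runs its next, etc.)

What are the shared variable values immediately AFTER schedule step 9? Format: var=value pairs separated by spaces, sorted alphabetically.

Answer: x=0 y=6 z=6

Derivation:
Step 1: thread C executes C1 (z = z - 1). Shared: x=4 y=4 z=4. PCs: A@0 B@0 C@1
Step 2: thread A executes A1 (z = z + 1). Shared: x=4 y=4 z=5. PCs: A@1 B@0 C@1
Step 3: thread B executes B1 (z = y). Shared: x=4 y=4 z=4. PCs: A@1 B@1 C@1
Step 4: thread C executes C2 (z = z + 1). Shared: x=4 y=4 z=5. PCs: A@1 B@1 C@2
Step 5: thread A executes A2 (z = x + 1). Shared: x=4 y=4 z=5. PCs: A@2 B@1 C@2
Step 6: thread B executes B2 (z = z + 1). Shared: x=4 y=4 z=6. PCs: A@2 B@2 C@2
Step 7: thread C executes C3 (x = 0). Shared: x=0 y=4 z=6. PCs: A@2 B@2 C@3
Step 8: thread C executes C4 (y = z). Shared: x=0 y=6 z=6. PCs: A@2 B@2 C@4
Step 9: thread A executes A3 (x = 0). Shared: x=0 y=6 z=6. PCs: A@3 B@2 C@4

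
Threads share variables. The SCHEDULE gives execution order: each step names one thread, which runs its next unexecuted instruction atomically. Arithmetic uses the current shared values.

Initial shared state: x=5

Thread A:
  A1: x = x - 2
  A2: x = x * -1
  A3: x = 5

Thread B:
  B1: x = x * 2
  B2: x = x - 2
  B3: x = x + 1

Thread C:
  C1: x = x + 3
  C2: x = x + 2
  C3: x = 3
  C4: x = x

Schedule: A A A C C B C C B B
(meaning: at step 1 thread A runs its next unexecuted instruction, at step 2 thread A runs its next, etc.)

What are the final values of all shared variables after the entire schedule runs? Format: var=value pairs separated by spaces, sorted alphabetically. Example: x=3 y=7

Step 1: thread A executes A1 (x = x - 2). Shared: x=3. PCs: A@1 B@0 C@0
Step 2: thread A executes A2 (x = x * -1). Shared: x=-3. PCs: A@2 B@0 C@0
Step 3: thread A executes A3 (x = 5). Shared: x=5. PCs: A@3 B@0 C@0
Step 4: thread C executes C1 (x = x + 3). Shared: x=8. PCs: A@3 B@0 C@1
Step 5: thread C executes C2 (x = x + 2). Shared: x=10. PCs: A@3 B@0 C@2
Step 6: thread B executes B1 (x = x * 2). Shared: x=20. PCs: A@3 B@1 C@2
Step 7: thread C executes C3 (x = 3). Shared: x=3. PCs: A@3 B@1 C@3
Step 8: thread C executes C4 (x = x). Shared: x=3. PCs: A@3 B@1 C@4
Step 9: thread B executes B2 (x = x - 2). Shared: x=1. PCs: A@3 B@2 C@4
Step 10: thread B executes B3 (x = x + 1). Shared: x=2. PCs: A@3 B@3 C@4

Answer: x=2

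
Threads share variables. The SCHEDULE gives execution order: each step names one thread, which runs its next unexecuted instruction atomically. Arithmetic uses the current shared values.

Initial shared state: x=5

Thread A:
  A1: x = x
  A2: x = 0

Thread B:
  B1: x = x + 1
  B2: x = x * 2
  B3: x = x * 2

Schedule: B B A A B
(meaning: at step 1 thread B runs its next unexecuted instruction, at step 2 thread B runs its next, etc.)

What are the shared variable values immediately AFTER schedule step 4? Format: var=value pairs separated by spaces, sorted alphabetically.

Answer: x=0

Derivation:
Step 1: thread B executes B1 (x = x + 1). Shared: x=6. PCs: A@0 B@1
Step 2: thread B executes B2 (x = x * 2). Shared: x=12. PCs: A@0 B@2
Step 3: thread A executes A1 (x = x). Shared: x=12. PCs: A@1 B@2
Step 4: thread A executes A2 (x = 0). Shared: x=0. PCs: A@2 B@2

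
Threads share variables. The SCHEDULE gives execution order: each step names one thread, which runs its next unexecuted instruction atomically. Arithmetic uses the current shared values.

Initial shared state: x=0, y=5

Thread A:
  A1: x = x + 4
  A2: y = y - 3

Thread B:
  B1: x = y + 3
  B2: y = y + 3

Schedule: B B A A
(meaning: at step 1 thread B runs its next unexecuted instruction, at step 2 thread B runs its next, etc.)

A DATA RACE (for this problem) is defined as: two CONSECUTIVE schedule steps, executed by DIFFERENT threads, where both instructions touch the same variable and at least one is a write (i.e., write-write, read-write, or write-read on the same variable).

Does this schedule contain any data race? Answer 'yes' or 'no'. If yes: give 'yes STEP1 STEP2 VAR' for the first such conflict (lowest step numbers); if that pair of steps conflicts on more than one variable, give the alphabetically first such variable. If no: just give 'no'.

Steps 1,2: same thread (B). No race.
Steps 2,3: B(r=y,w=y) vs A(r=x,w=x). No conflict.
Steps 3,4: same thread (A). No race.

Answer: no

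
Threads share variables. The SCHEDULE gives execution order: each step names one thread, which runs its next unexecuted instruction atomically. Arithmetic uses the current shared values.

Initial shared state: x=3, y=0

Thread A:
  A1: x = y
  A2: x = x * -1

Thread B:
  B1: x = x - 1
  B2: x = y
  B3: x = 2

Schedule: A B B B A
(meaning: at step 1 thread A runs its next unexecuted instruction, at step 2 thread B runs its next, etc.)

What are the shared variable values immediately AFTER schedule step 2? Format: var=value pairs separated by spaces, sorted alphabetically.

Step 1: thread A executes A1 (x = y). Shared: x=0 y=0. PCs: A@1 B@0
Step 2: thread B executes B1 (x = x - 1). Shared: x=-1 y=0. PCs: A@1 B@1

Answer: x=-1 y=0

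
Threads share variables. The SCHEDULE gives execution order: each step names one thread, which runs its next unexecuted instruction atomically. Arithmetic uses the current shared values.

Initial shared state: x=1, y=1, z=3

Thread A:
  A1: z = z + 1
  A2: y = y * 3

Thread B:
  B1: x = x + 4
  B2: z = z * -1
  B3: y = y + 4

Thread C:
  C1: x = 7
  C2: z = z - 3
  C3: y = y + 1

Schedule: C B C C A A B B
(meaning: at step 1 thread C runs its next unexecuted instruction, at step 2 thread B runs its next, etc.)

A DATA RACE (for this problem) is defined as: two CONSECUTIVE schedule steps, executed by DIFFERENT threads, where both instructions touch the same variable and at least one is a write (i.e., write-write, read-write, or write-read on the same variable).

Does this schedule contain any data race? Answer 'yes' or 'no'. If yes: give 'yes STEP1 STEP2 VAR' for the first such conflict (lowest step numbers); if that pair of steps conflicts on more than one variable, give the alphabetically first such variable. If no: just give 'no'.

Answer: yes 1 2 x

Derivation:
Steps 1,2: C(x = 7) vs B(x = x + 4). RACE on x (W-W).
Steps 2,3: B(r=x,w=x) vs C(r=z,w=z). No conflict.
Steps 3,4: same thread (C). No race.
Steps 4,5: C(r=y,w=y) vs A(r=z,w=z). No conflict.
Steps 5,6: same thread (A). No race.
Steps 6,7: A(r=y,w=y) vs B(r=z,w=z). No conflict.
Steps 7,8: same thread (B). No race.
First conflict at steps 1,2.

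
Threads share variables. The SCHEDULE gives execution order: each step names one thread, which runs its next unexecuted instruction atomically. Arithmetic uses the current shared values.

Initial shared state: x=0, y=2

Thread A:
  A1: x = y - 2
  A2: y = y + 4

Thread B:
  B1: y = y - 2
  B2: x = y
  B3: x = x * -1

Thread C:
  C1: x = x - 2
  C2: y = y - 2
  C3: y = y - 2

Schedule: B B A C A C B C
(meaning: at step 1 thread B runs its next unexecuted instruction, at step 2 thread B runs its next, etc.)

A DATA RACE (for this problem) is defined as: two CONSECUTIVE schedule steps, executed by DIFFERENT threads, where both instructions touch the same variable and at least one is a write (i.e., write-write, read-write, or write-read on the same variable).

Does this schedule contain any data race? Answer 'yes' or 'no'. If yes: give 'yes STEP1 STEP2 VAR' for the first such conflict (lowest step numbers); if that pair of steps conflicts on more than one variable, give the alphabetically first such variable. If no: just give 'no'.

Steps 1,2: same thread (B). No race.
Steps 2,3: B(x = y) vs A(x = y - 2). RACE on x (W-W).
Steps 3,4: A(x = y - 2) vs C(x = x - 2). RACE on x (W-W).
Steps 4,5: C(r=x,w=x) vs A(r=y,w=y). No conflict.
Steps 5,6: A(y = y + 4) vs C(y = y - 2). RACE on y (W-W).
Steps 6,7: C(r=y,w=y) vs B(r=x,w=x). No conflict.
Steps 7,8: B(r=x,w=x) vs C(r=y,w=y). No conflict.
First conflict at steps 2,3.

Answer: yes 2 3 x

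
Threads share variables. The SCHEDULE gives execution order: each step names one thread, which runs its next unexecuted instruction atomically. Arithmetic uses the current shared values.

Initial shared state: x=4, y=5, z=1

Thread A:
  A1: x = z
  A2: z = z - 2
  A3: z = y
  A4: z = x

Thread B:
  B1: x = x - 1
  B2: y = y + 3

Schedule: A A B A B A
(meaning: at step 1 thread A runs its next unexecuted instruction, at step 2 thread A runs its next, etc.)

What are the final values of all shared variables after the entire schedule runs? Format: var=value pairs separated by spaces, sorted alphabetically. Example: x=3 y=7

Step 1: thread A executes A1 (x = z). Shared: x=1 y=5 z=1. PCs: A@1 B@0
Step 2: thread A executes A2 (z = z - 2). Shared: x=1 y=5 z=-1. PCs: A@2 B@0
Step 3: thread B executes B1 (x = x - 1). Shared: x=0 y=5 z=-1. PCs: A@2 B@1
Step 4: thread A executes A3 (z = y). Shared: x=0 y=5 z=5. PCs: A@3 B@1
Step 5: thread B executes B2 (y = y + 3). Shared: x=0 y=8 z=5. PCs: A@3 B@2
Step 6: thread A executes A4 (z = x). Shared: x=0 y=8 z=0. PCs: A@4 B@2

Answer: x=0 y=8 z=0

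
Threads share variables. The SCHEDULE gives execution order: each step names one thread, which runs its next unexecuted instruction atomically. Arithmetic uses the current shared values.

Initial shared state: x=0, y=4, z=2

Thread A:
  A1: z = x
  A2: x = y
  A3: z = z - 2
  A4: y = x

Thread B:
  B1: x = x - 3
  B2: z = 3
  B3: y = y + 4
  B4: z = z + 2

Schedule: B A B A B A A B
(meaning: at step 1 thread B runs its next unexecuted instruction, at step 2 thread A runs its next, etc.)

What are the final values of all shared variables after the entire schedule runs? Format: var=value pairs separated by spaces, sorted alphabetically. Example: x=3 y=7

Answer: x=4 y=4 z=3

Derivation:
Step 1: thread B executes B1 (x = x - 3). Shared: x=-3 y=4 z=2. PCs: A@0 B@1
Step 2: thread A executes A1 (z = x). Shared: x=-3 y=4 z=-3. PCs: A@1 B@1
Step 3: thread B executes B2 (z = 3). Shared: x=-3 y=4 z=3. PCs: A@1 B@2
Step 4: thread A executes A2 (x = y). Shared: x=4 y=4 z=3. PCs: A@2 B@2
Step 5: thread B executes B3 (y = y + 4). Shared: x=4 y=8 z=3. PCs: A@2 B@3
Step 6: thread A executes A3 (z = z - 2). Shared: x=4 y=8 z=1. PCs: A@3 B@3
Step 7: thread A executes A4 (y = x). Shared: x=4 y=4 z=1. PCs: A@4 B@3
Step 8: thread B executes B4 (z = z + 2). Shared: x=4 y=4 z=3. PCs: A@4 B@4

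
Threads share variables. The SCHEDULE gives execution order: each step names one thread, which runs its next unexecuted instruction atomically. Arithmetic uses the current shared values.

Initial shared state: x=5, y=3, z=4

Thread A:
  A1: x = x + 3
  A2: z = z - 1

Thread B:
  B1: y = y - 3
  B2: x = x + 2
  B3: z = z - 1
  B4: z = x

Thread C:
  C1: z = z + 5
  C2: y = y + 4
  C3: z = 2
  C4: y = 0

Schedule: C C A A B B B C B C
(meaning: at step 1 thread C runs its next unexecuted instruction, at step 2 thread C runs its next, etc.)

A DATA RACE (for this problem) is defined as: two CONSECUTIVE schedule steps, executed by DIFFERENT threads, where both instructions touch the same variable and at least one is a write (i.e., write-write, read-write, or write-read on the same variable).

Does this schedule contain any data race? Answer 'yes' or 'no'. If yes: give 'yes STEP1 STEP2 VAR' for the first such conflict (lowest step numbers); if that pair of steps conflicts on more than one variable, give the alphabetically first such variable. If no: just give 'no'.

Answer: yes 7 8 z

Derivation:
Steps 1,2: same thread (C). No race.
Steps 2,3: C(r=y,w=y) vs A(r=x,w=x). No conflict.
Steps 3,4: same thread (A). No race.
Steps 4,5: A(r=z,w=z) vs B(r=y,w=y). No conflict.
Steps 5,6: same thread (B). No race.
Steps 6,7: same thread (B). No race.
Steps 7,8: B(z = z - 1) vs C(z = 2). RACE on z (W-W).
Steps 8,9: C(z = 2) vs B(z = x). RACE on z (W-W).
Steps 9,10: B(r=x,w=z) vs C(r=-,w=y). No conflict.
First conflict at steps 7,8.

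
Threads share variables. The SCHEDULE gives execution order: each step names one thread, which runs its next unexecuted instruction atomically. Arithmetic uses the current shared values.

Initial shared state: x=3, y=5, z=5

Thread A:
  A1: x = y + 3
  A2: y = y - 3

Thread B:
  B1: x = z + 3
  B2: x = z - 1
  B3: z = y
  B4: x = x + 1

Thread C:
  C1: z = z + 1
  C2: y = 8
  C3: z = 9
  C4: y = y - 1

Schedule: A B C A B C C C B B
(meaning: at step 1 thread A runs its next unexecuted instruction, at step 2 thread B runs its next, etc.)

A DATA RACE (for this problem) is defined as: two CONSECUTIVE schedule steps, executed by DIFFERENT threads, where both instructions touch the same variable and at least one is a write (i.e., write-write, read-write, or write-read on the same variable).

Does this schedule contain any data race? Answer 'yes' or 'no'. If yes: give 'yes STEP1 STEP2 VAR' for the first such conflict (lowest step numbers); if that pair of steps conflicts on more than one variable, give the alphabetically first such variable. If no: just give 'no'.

Steps 1,2: A(x = y + 3) vs B(x = z + 3). RACE on x (W-W).
Steps 2,3: B(x = z + 3) vs C(z = z + 1). RACE on z (R-W).
Steps 3,4: C(r=z,w=z) vs A(r=y,w=y). No conflict.
Steps 4,5: A(r=y,w=y) vs B(r=z,w=x). No conflict.
Steps 5,6: B(r=z,w=x) vs C(r=-,w=y). No conflict.
Steps 6,7: same thread (C). No race.
Steps 7,8: same thread (C). No race.
Steps 8,9: C(y = y - 1) vs B(z = y). RACE on y (W-R).
Steps 9,10: same thread (B). No race.
First conflict at steps 1,2.

Answer: yes 1 2 x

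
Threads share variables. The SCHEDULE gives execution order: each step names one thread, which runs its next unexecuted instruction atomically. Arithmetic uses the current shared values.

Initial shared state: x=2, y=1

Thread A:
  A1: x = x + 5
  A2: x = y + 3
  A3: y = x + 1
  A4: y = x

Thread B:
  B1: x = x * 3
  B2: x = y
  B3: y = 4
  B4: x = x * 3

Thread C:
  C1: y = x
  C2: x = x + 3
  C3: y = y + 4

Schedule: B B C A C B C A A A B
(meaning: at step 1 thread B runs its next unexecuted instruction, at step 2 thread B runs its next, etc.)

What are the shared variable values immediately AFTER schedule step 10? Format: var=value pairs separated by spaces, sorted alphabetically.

Step 1: thread B executes B1 (x = x * 3). Shared: x=6 y=1. PCs: A@0 B@1 C@0
Step 2: thread B executes B2 (x = y). Shared: x=1 y=1. PCs: A@0 B@2 C@0
Step 3: thread C executes C1 (y = x). Shared: x=1 y=1. PCs: A@0 B@2 C@1
Step 4: thread A executes A1 (x = x + 5). Shared: x=6 y=1. PCs: A@1 B@2 C@1
Step 5: thread C executes C2 (x = x + 3). Shared: x=9 y=1. PCs: A@1 B@2 C@2
Step 6: thread B executes B3 (y = 4). Shared: x=9 y=4. PCs: A@1 B@3 C@2
Step 7: thread C executes C3 (y = y + 4). Shared: x=9 y=8. PCs: A@1 B@3 C@3
Step 8: thread A executes A2 (x = y + 3). Shared: x=11 y=8. PCs: A@2 B@3 C@3
Step 9: thread A executes A3 (y = x + 1). Shared: x=11 y=12. PCs: A@3 B@3 C@3
Step 10: thread A executes A4 (y = x). Shared: x=11 y=11. PCs: A@4 B@3 C@3

Answer: x=11 y=11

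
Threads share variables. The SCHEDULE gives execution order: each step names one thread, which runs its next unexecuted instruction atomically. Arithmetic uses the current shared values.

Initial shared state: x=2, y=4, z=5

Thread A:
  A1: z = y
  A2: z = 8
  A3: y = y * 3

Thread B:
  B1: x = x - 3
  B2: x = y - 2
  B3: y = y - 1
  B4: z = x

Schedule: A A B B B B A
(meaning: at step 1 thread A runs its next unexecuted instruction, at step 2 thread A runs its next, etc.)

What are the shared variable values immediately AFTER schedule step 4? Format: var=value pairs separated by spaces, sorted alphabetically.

Step 1: thread A executes A1 (z = y). Shared: x=2 y=4 z=4. PCs: A@1 B@0
Step 2: thread A executes A2 (z = 8). Shared: x=2 y=4 z=8. PCs: A@2 B@0
Step 3: thread B executes B1 (x = x - 3). Shared: x=-1 y=4 z=8. PCs: A@2 B@1
Step 4: thread B executes B2 (x = y - 2). Shared: x=2 y=4 z=8. PCs: A@2 B@2

Answer: x=2 y=4 z=8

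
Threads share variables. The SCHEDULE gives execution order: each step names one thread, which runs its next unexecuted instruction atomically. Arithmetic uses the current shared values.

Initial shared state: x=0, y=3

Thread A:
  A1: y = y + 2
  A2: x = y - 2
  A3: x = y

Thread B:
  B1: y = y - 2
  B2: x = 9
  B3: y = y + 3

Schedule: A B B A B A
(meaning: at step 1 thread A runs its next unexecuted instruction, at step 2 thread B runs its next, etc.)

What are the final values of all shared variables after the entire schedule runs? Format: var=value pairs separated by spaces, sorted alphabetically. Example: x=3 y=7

Answer: x=6 y=6

Derivation:
Step 1: thread A executes A1 (y = y + 2). Shared: x=0 y=5. PCs: A@1 B@0
Step 2: thread B executes B1 (y = y - 2). Shared: x=0 y=3. PCs: A@1 B@1
Step 3: thread B executes B2 (x = 9). Shared: x=9 y=3. PCs: A@1 B@2
Step 4: thread A executes A2 (x = y - 2). Shared: x=1 y=3. PCs: A@2 B@2
Step 5: thread B executes B3 (y = y + 3). Shared: x=1 y=6. PCs: A@2 B@3
Step 6: thread A executes A3 (x = y). Shared: x=6 y=6. PCs: A@3 B@3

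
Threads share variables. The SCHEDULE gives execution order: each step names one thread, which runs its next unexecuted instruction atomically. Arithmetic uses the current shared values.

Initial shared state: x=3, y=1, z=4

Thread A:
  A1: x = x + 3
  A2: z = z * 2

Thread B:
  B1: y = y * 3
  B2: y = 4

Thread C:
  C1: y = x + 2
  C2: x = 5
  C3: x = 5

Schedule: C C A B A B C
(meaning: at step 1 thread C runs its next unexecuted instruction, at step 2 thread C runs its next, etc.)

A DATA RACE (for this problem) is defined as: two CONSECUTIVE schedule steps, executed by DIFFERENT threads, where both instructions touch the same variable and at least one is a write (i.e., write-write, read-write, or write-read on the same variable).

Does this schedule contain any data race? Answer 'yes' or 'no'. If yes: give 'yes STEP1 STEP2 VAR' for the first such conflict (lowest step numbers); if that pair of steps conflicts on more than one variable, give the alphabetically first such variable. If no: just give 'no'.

Answer: yes 2 3 x

Derivation:
Steps 1,2: same thread (C). No race.
Steps 2,3: C(x = 5) vs A(x = x + 3). RACE on x (W-W).
Steps 3,4: A(r=x,w=x) vs B(r=y,w=y). No conflict.
Steps 4,5: B(r=y,w=y) vs A(r=z,w=z). No conflict.
Steps 5,6: A(r=z,w=z) vs B(r=-,w=y). No conflict.
Steps 6,7: B(r=-,w=y) vs C(r=-,w=x). No conflict.
First conflict at steps 2,3.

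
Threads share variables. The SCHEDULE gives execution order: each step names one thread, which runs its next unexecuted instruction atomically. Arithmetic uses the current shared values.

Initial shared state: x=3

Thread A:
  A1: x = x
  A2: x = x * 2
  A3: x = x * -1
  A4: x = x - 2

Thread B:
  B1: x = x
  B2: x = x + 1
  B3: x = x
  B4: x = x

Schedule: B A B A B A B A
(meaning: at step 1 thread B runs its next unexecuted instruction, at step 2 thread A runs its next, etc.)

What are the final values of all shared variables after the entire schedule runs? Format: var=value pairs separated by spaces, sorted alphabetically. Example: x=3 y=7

Step 1: thread B executes B1 (x = x). Shared: x=3. PCs: A@0 B@1
Step 2: thread A executes A1 (x = x). Shared: x=3. PCs: A@1 B@1
Step 3: thread B executes B2 (x = x + 1). Shared: x=4. PCs: A@1 B@2
Step 4: thread A executes A2 (x = x * 2). Shared: x=8. PCs: A@2 B@2
Step 5: thread B executes B3 (x = x). Shared: x=8. PCs: A@2 B@3
Step 6: thread A executes A3 (x = x * -1). Shared: x=-8. PCs: A@3 B@3
Step 7: thread B executes B4 (x = x). Shared: x=-8. PCs: A@3 B@4
Step 8: thread A executes A4 (x = x - 2). Shared: x=-10. PCs: A@4 B@4

Answer: x=-10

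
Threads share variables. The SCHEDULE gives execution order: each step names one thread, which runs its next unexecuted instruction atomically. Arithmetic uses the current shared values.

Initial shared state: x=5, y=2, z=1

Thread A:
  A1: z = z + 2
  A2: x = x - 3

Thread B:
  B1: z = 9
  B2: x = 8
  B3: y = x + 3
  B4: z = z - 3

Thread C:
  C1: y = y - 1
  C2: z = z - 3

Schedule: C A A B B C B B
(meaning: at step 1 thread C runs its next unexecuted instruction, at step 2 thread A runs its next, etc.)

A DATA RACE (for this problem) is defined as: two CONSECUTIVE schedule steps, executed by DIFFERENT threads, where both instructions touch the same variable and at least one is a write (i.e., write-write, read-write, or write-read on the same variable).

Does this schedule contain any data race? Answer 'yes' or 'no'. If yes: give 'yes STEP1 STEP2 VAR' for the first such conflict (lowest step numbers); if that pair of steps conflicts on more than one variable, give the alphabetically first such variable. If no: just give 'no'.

Answer: no

Derivation:
Steps 1,2: C(r=y,w=y) vs A(r=z,w=z). No conflict.
Steps 2,3: same thread (A). No race.
Steps 3,4: A(r=x,w=x) vs B(r=-,w=z). No conflict.
Steps 4,5: same thread (B). No race.
Steps 5,6: B(r=-,w=x) vs C(r=z,w=z). No conflict.
Steps 6,7: C(r=z,w=z) vs B(r=x,w=y). No conflict.
Steps 7,8: same thread (B). No race.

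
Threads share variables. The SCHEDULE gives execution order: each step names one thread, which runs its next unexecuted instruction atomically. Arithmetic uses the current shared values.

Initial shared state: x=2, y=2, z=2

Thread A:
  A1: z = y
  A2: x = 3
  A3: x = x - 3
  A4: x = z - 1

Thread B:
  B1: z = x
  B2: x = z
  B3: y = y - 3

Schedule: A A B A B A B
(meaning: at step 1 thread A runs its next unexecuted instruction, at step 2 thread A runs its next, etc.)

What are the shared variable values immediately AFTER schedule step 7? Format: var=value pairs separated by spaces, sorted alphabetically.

Answer: x=2 y=-1 z=3

Derivation:
Step 1: thread A executes A1 (z = y). Shared: x=2 y=2 z=2. PCs: A@1 B@0
Step 2: thread A executes A2 (x = 3). Shared: x=3 y=2 z=2. PCs: A@2 B@0
Step 3: thread B executes B1 (z = x). Shared: x=3 y=2 z=3. PCs: A@2 B@1
Step 4: thread A executes A3 (x = x - 3). Shared: x=0 y=2 z=3. PCs: A@3 B@1
Step 5: thread B executes B2 (x = z). Shared: x=3 y=2 z=3. PCs: A@3 B@2
Step 6: thread A executes A4 (x = z - 1). Shared: x=2 y=2 z=3. PCs: A@4 B@2
Step 7: thread B executes B3 (y = y - 3). Shared: x=2 y=-1 z=3. PCs: A@4 B@3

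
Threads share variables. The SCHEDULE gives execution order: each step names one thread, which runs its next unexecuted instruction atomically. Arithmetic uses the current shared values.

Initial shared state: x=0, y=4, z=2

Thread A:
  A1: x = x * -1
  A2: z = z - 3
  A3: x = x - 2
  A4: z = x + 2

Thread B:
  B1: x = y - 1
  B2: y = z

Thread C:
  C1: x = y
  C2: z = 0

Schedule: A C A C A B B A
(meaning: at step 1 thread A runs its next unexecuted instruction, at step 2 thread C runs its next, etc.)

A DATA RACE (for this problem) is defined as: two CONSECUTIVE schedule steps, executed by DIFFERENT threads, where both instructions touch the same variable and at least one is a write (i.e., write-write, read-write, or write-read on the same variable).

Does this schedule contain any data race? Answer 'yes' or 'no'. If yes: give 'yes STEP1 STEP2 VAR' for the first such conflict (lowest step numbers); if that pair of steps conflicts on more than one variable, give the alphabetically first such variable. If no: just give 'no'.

Answer: yes 1 2 x

Derivation:
Steps 1,2: A(x = x * -1) vs C(x = y). RACE on x (W-W).
Steps 2,3: C(r=y,w=x) vs A(r=z,w=z). No conflict.
Steps 3,4: A(z = z - 3) vs C(z = 0). RACE on z (W-W).
Steps 4,5: C(r=-,w=z) vs A(r=x,w=x). No conflict.
Steps 5,6: A(x = x - 2) vs B(x = y - 1). RACE on x (W-W).
Steps 6,7: same thread (B). No race.
Steps 7,8: B(y = z) vs A(z = x + 2). RACE on z (R-W).
First conflict at steps 1,2.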